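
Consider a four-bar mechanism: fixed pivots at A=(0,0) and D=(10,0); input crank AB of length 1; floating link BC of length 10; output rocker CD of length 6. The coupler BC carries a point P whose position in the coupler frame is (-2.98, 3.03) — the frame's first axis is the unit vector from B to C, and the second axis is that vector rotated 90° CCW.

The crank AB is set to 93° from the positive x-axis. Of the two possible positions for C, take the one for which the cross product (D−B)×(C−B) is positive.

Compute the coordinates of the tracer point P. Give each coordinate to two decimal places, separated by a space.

-4.13 2.20

A=(0,0), D=(10.00,0)
B = A + 1.00·(cos93°, sin93°) = (-0.0523, 0.9986)
|BD| = 10.1018
circle(B,10.00) ∩ circle(D,6.00): a=8.2187, h=5.6968
  candidates: C₊=(8.6892,5.8551) cross=57.548; C₋=(7.5629,-5.4827) cross=-57.548
  mode + wants cross > 0 → take C=(8.6892,5.8551) (cross=57.548)
ex = (C−B)/|BC| = (0.8742,0.4856); ey = (-0.4856,0.8742)
P = B + -2.98·ex + 3.03·ey = (-4.1288,2.2001)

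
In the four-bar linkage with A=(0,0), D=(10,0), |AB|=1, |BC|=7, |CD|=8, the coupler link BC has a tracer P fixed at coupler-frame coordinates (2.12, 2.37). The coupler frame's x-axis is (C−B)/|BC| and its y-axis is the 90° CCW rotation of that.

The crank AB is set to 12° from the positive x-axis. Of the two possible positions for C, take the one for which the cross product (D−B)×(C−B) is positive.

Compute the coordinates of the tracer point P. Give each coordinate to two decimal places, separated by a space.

0.15 3.28

A=(0,0), D=(10.00,0)
B = A + 1.00·(cos12°, sin12°) = (0.9781, 0.2079)
|BD| = 9.0242
circle(B,7.00) ∩ circle(D,8.00): a=3.6810, h=5.9540
  candidates: C₊=(4.7954,6.0755) cross=53.730; C₋=(4.5210,-5.8293) cross=-53.730
  mode + wants cross > 0 → take C=(4.7954,6.0755) (cross=53.730)
ex = (C−B)/|BC| = (0.5453,0.8382); ey = (-0.8382,0.5453)
P = B + 2.12·ex + 2.37·ey = (0.1476,3.2774)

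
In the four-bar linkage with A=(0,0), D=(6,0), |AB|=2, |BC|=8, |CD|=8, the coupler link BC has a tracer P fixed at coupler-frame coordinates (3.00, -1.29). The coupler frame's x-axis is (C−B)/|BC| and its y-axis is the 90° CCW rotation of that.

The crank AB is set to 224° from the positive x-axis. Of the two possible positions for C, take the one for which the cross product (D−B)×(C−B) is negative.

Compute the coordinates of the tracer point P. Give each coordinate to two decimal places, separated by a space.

-0.56 -4.54

A=(0,0), D=(6.00,0)
B = A + 2.00·(cos224°, sin224°) = (-1.4387, -1.3893)
|BD| = 7.5673
circle(B,8.00) ∩ circle(D,8.00): a=3.7837, h=7.0487
  candidates: C₊=(0.9866,6.2342) cross=53.340; C₋=(3.5748,-7.6235) cross=-53.340
  mode - wants cross < 0 → take C=(3.5748,-7.6235) (cross=-53.340)
ex = (C−B)/|BC| = (0.6267,-0.7793); ey = (0.7793,0.6267)
P = B + 3.00·ex + -1.29·ey = (-0.5639,-4.5356)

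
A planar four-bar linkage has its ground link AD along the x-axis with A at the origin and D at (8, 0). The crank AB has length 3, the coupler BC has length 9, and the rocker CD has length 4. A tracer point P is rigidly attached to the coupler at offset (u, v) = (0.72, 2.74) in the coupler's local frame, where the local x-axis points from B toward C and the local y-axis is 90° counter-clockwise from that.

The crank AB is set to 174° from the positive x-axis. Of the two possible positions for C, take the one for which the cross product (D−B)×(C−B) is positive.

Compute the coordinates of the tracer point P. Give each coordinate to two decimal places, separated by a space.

A=(0,0), D=(8.00,0)
B = A + 3.00·(cos174°, sin174°) = (-2.9836, 0.3136)
|BD| = 10.9880
circle(B,9.00) ∩ circle(D,4.00): a=8.4518, h=3.0931
  candidates: C₊=(5.5530,3.1642) cross=33.987; C₋=(5.3765,-3.0195) cross=-33.987
  mode + wants cross > 0 → take C=(5.5530,3.1642) (cross=33.987)
ex = (C−B)/|BC| = (0.9485,0.3167); ey = (-0.3167,0.9485)
P = B + 0.72·ex + 2.74·ey = (-3.1685,3.1406)

-3.17 3.14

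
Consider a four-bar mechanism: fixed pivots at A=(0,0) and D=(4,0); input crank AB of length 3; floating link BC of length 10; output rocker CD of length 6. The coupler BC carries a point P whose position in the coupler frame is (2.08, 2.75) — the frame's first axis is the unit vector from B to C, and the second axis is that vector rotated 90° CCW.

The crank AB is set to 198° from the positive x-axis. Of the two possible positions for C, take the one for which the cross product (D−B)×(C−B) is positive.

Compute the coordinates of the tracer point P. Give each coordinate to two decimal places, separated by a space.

A=(0,0), D=(4.00,0)
B = A + 3.00·(cos198°, sin198°) = (-2.8532, -0.9271)
|BD| = 6.9156
circle(B,10.00) ∩ circle(D,6.00): a=8.0850, h=5.8849
  candidates: C₊=(4.3700,5.9886) cross=40.698; C₋=(5.9478,-5.6751) cross=-40.698
  mode + wants cross > 0 → take C=(4.3700,5.9886) (cross=40.698)
ex = (C−B)/|BC| = (0.7223,0.6916); ey = (-0.6916,0.7223)
P = B + 2.08·ex + 2.75·ey = (-3.2526,2.4978)

-3.25 2.50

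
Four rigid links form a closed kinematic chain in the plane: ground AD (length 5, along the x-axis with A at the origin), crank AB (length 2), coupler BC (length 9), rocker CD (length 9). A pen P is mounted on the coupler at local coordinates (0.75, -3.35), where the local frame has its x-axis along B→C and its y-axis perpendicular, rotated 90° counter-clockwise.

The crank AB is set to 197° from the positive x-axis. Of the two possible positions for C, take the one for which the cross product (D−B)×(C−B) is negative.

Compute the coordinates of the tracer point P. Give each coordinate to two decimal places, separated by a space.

-4.54 -2.80

A=(0,0), D=(5.00,0)
B = A + 2.00·(cos197°, sin197°) = (-1.9126, -0.5847)
|BD| = 6.9373
circle(B,9.00) ∩ circle(D,9.00): a=3.4686, h=8.3047
  candidates: C₊=(0.8437,7.9828) cross=57.612; C₋=(2.2437,-8.5675) cross=-57.612
  mode - wants cross < 0 → take C=(2.2437,-8.5675) (cross=-57.612)
ex = (C−B)/|BC| = (0.4618,-0.8870); ey = (0.8870,0.4618)
P = B + 0.75·ex + -3.35·ey = (-4.5376,-2.7970)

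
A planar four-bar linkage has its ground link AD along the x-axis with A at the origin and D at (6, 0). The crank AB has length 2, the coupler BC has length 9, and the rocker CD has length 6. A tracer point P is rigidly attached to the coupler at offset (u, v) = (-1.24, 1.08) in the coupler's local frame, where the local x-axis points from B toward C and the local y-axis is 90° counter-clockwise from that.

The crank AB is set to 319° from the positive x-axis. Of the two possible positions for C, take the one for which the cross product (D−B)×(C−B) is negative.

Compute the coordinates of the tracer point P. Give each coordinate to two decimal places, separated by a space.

A=(0,0), D=(6.00,0)
B = A + 2.00·(cos319°, sin319°) = (1.5094, -1.3121)
|BD| = 4.6784
circle(B,9.00) ∩ circle(D,6.00): a=7.1486, h=5.4679
  candidates: C₊=(6.8375,5.9413) cross=25.581; C₋=(9.9046,-4.5556) cross=-25.581
  mode - wants cross < 0 → take C=(9.9046,-4.5556) (cross=-25.581)
ex = (C−B)/|BC| = (0.9328,-0.3604); ey = (0.3604,0.9328)
P = B + -1.24·ex + 1.08·ey = (0.7420,0.1422)

0.74 0.14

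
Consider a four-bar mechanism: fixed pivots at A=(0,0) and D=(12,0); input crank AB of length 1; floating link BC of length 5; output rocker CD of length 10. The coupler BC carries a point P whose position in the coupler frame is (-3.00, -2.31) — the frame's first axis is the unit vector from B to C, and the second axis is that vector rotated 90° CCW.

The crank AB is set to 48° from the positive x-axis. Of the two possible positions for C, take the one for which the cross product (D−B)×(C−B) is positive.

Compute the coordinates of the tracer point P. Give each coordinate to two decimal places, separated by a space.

A=(0,0), D=(12.00,0)
B = A + 1.00·(cos48°, sin48°) = (0.6691, 0.7431)
|BD| = 11.3552
circle(B,5.00) ∩ circle(D,10.00): a=2.3752, h=4.3998
  candidates: C₊=(3.3271,4.9781) cross=49.961; C₋=(2.7512,-3.8027) cross=-49.961
  mode + wants cross > 0 → take C=(3.3271,4.9781) (cross=49.961)
ex = (C−B)/|BC| = (0.5316,0.8470); ey = (-0.8470,0.5316)
P = B + -3.00·ex + -2.31·ey = (1.0309,-3.0258)

1.03 -3.03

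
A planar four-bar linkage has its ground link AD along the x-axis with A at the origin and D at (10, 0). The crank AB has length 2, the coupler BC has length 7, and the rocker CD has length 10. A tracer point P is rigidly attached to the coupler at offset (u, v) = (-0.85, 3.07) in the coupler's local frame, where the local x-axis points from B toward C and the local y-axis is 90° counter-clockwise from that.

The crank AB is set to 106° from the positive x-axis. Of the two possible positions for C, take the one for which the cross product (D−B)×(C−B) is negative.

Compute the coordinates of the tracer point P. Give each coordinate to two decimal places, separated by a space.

A=(0,0), D=(10.00,0)
B = A + 2.00·(cos106°, sin106°) = (-0.5513, 1.9225)
|BD| = 10.7250
circle(B,7.00) ∩ circle(D,10.00): a=2.9849, h=6.3317
  candidates: C₊=(3.5202,7.6166) cross=67.908; C₋=(1.2503,-4.8417) cross=-67.908
  mode - wants cross < 0 → take C=(1.2503,-4.8417) (cross=-67.908)
ex = (C−B)/|BC| = (0.2574,-0.9663); ey = (0.9663,0.2574)
P = B + -0.85·ex + 3.07·ey = (2.1966,3.5340)

2.20 3.53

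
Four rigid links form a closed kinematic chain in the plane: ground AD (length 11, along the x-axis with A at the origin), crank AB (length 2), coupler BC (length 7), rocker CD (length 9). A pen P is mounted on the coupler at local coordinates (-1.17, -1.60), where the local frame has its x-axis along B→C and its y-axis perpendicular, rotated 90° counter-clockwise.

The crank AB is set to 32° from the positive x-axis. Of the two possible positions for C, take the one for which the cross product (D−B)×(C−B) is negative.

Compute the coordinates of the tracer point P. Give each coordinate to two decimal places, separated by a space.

-0.19 1.66

A=(0,0), D=(11.00,0)
B = A + 2.00·(cos32°, sin32°) = (1.6961, 1.0598)
|BD| = 9.3641
circle(B,7.00) ∩ circle(D,9.00): a=2.9734, h=6.3371
  candidates: C₊=(5.3676,7.0197) cross=59.341; C₋=(3.9331,-5.5731) cross=-59.341
  mode - wants cross < 0 → take C=(3.9331,-5.5731) (cross=-59.341)
ex = (C−B)/|BC| = (0.3196,-0.9476); ey = (0.9476,0.3196)
P = B + -1.17·ex + -1.60·ey = (-0.1939,1.6572)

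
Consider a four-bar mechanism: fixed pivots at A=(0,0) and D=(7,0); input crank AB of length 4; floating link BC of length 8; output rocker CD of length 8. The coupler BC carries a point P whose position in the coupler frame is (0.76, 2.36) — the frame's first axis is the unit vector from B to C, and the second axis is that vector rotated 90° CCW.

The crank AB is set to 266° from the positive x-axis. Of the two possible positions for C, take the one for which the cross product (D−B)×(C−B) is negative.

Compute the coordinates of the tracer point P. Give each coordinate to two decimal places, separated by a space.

A=(0,0), D=(7.00,0)
B = A + 4.00·(cos266°, sin266°) = (-0.2790, -3.9903)
|BD| = 8.3010
circle(B,8.00) ∩ circle(D,8.00): a=4.1505, h=6.8391
  candidates: C₊=(0.0730,4.0020) cross=56.771; C₋=(6.6480,-7.9923) cross=-56.771
  mode - wants cross < 0 → take C=(6.6480,-7.9923) (cross=-56.771)
ex = (C−B)/|BC| = (0.8659,-0.5002); ey = (0.5002,0.8659)
P = B + 0.76·ex + 2.36·ey = (1.5596,-2.3270)

1.56 -2.33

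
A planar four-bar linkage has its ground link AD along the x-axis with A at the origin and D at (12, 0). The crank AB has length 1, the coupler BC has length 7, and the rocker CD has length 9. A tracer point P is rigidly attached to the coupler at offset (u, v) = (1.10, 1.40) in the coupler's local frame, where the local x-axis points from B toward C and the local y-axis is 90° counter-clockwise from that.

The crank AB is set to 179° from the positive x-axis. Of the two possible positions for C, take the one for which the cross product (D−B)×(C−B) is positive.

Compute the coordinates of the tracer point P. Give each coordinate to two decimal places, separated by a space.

A=(0,0), D=(12.00,0)
B = A + 1.00·(cos179°, sin179°) = (-0.9998, 0.0175)
|BD| = 12.9999
circle(B,7.00) ∩ circle(D,9.00): a=5.2691, h=4.6083
  candidates: C₊=(4.2755,4.6186) cross=59.907; C₋=(4.2631,-4.5979) cross=-59.907
  mode + wants cross > 0 → take C=(4.2755,4.6186) (cross=59.907)
ex = (C−B)/|BC| = (0.7536,0.6573); ey = (-0.6573,0.7536)
P = B + 1.10·ex + 1.40·ey = (-1.0911,1.7956)

-1.09 1.80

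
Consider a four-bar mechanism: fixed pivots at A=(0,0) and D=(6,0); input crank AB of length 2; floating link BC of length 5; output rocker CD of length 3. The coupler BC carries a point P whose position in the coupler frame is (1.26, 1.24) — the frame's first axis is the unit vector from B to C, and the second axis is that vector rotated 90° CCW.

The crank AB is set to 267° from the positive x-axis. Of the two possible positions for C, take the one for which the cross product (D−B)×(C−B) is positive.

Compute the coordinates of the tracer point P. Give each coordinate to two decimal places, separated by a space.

-0.09 -0.23

A=(0,0), D=(6.00,0)
B = A + 2.00·(cos267°, sin267°) = (-0.1047, -1.9973)
|BD| = 6.4231
circle(B,5.00) ∩ circle(D,3.00): a=4.4571, h=2.2660
  candidates: C₊=(3.4268,1.5423) cross=14.555; C₋=(4.8360,-2.7650) cross=-14.555
  mode + wants cross > 0 → take C=(3.4268,1.5423) (cross=14.555)
ex = (C−B)/|BC| = (0.7063,0.7079); ey = (-0.7079,0.7063)
P = B + 1.26·ex + 1.24·ey = (-0.0926,-0.2295)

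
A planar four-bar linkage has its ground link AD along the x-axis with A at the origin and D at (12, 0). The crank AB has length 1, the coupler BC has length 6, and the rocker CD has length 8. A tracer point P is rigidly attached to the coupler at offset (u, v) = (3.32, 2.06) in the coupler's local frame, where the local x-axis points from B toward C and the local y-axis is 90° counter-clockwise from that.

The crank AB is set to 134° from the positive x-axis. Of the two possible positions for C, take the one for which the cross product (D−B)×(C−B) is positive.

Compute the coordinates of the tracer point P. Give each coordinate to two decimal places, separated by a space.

A=(0,0), D=(12.00,0)
B = A + 1.00·(cos134°, sin134°) = (-0.6947, 0.7193)
|BD| = 12.7150
circle(B,6.00) ∩ circle(D,8.00): a=5.2565, h=2.8930
  candidates: C₊=(4.7170,3.3104) cross=36.785; C₋=(4.3897,-2.4665) cross=-36.785
  mode + wants cross > 0 → take C=(4.7170,3.3104) (cross=36.785)
ex = (C−B)/|BC| = (0.9020,0.4318); ey = (-0.4318,0.9020)
P = B + 3.32·ex + 2.06·ey = (1.4102,4.0111)

1.41 4.01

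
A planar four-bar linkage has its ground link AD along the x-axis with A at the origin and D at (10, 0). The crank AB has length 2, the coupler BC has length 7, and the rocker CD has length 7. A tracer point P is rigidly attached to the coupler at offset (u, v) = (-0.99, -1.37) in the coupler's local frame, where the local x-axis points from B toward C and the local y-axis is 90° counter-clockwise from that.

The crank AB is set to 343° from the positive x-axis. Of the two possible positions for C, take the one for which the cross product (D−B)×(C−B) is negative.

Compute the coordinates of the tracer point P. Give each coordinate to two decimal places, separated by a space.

0.23 -0.69

A=(0,0), D=(10.00,0)
B = A + 2.00·(cos343°, sin343°) = (1.9126, -0.5847)
|BD| = 8.1085
circle(B,7.00) ∩ circle(D,7.00): a=4.0543, h=5.7064
  candidates: C₊=(5.5448,5.3992) cross=46.270; C₋=(6.3678,-5.9839) cross=-46.270
  mode - wants cross < 0 → take C=(6.3678,-5.9839) (cross=-46.270)
ex = (C−B)/|BC| = (0.6365,-0.7713); ey = (0.7713,0.6365)
P = B + -0.99·ex + -1.37·ey = (0.2258,-0.6931)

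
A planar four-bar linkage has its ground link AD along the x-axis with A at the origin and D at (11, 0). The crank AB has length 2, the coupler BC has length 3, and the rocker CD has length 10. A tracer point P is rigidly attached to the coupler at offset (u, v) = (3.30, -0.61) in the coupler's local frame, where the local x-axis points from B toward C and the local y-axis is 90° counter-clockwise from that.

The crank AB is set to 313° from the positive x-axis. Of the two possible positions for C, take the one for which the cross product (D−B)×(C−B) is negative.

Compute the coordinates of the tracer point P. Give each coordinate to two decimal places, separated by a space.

A=(0,0), D=(11.00,0)
B = A + 2.00·(cos313°, sin313°) = (1.3640, -1.4627)
|BD| = 9.7464
circle(B,3.00) ∩ circle(D,10.00): a=0.2048, h=2.9930
  candidates: C₊=(1.1173,1.5271) cross=29.171; C₋=(2.0157,-4.3911) cross=-29.171
  mode - wants cross < 0 → take C=(2.0157,-4.3911) (cross=-29.171)
ex = (C−B)/|BC| = (0.2172,-0.9761); ey = (0.9761,0.2172)
P = B + 3.30·ex + -0.61·ey = (1.4854,-4.8164)

1.49 -4.82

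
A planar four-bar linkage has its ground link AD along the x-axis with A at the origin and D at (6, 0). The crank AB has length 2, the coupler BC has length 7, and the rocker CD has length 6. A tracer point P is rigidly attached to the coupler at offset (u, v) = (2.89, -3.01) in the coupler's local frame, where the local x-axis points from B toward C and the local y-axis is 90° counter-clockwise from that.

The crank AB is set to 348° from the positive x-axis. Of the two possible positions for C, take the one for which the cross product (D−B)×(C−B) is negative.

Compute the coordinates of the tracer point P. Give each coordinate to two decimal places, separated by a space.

A=(0,0), D=(6.00,0)
B = A + 2.00·(cos348°, sin348°) = (1.9563, -0.4158)
|BD| = 4.0650
circle(B,7.00) ∩ circle(D,6.00): a=3.6315, h=5.9843
  candidates: C₊=(4.9566,5.9086) cross=24.326; C₋=(6.1809,-5.9973) cross=-24.326
  mode - wants cross < 0 → take C=(6.1809,-5.9973) (cross=-24.326)
ex = (C−B)/|BC| = (0.6035,-0.7973); ey = (0.7973,0.6035)
P = B + 2.89·ex + -3.01·ey = (1.3004,-4.5368)

1.30 -4.54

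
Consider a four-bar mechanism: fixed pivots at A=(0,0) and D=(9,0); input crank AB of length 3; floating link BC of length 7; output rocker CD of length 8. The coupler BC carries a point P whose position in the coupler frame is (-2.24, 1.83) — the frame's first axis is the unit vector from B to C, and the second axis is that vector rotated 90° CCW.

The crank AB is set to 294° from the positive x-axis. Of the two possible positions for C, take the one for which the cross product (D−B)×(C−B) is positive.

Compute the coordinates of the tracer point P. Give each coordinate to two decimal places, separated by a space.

-0.90 -4.71

A=(0,0), D=(9.00,0)
B = A + 3.00·(cos294°, sin294°) = (1.2202, -2.7406)
|BD| = 8.2484
circle(B,7.00) ∩ circle(D,8.00): a=3.2149, h=6.2181
  candidates: C₊=(2.1865,4.1924) cross=51.289; C₋=(6.3185,-7.5372) cross=-51.289
  mode + wants cross > 0 → take C=(2.1865,4.1924) (cross=51.289)
ex = (C−B)/|BC| = (0.1380,0.9904); ey = (-0.9904,0.1380)
P = B + -2.24·ex + 1.83·ey = (-0.9015,-4.7066)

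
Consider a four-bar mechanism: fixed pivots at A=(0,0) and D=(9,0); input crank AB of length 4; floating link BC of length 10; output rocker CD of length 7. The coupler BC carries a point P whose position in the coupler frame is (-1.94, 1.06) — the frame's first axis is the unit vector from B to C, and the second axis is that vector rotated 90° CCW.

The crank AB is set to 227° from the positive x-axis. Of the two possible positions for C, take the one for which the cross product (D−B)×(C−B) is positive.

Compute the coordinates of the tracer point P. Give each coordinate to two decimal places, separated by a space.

-4.80 -3.71

A=(0,0), D=(9.00,0)
B = A + 4.00·(cos227°, sin227°) = (-2.7280, -2.9254)
|BD| = 12.0873
circle(B,10.00) ∩ circle(D,7.00): a=8.1533, h=5.7899
  candidates: C₊=(3.7816,4.6657) cross=69.985; C₋=(6.5842,-6.5699) cross=-69.985
  mode + wants cross > 0 → take C=(3.7816,4.6657) (cross=69.985)
ex = (C−B)/|BC| = (0.6510,0.7591); ey = (-0.7591,0.6510)
P = B + -1.94·ex + 1.06·ey = (-4.7955,-3.7081)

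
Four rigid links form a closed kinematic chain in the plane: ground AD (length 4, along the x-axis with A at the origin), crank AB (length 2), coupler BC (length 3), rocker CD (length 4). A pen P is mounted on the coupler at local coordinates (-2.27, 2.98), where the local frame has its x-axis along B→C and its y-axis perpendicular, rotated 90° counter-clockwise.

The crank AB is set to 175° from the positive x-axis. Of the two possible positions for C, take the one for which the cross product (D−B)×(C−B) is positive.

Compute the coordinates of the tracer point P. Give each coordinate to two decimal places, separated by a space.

A=(0,0), D=(4.00,0)
B = A + 2.00·(cos175°, sin175°) = (-1.9924, 0.1743)
|BD| = 5.9949
circle(B,3.00) ∩ circle(D,4.00): a=2.4136, h=1.7817
  candidates: C₊=(0.4720,1.8851) cross=10.681; C₋=(0.3684,-1.6768) cross=-10.681
  mode + wants cross > 0 → take C=(0.4720,1.8851) (cross=10.681)
ex = (C−B)/|BC| = (0.8215,0.5702); ey = (-0.5702,0.8215)
P = B + -2.27·ex + 2.98·ey = (-5.5565,1.3278)

-5.56 1.33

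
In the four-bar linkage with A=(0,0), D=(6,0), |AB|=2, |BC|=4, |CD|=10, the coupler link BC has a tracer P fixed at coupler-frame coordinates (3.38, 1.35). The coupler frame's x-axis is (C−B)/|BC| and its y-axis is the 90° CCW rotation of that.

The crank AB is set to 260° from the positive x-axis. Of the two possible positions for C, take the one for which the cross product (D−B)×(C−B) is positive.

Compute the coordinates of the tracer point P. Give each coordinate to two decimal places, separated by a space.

-3.98 -1.81

A=(0,0), D=(6.00,0)
B = A + 2.00·(cos260°, sin260°) = (-0.3473, -1.9696)
|BD| = 6.6459
circle(B,4.00) ∩ circle(D,10.00): a=-2.9968, h=2.6494
  candidates: C₊=(-3.9946,-0.3274) cross=17.608; C₋=(-2.4243,-5.3881) cross=-17.608
  mode + wants cross > 0 → take C=(-3.9946,-0.3274) (cross=17.608)
ex = (C−B)/|BC| = (-0.9118,0.4106); ey = (-0.4106,-0.9118)
P = B + 3.38·ex + 1.35·ey = (-3.9836,-1.8129)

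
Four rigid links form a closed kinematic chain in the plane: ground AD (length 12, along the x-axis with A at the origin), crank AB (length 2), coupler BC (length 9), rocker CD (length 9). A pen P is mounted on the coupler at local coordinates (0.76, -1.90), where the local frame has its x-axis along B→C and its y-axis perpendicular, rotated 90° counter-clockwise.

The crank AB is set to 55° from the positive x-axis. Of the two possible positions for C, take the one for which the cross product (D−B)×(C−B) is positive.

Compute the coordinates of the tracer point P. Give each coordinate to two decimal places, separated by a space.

A=(0,0), D=(12.00,0)
B = A + 2.00·(cos55°, sin55°) = (1.1472, 1.6383)
|BD| = 10.9758
circle(B,9.00) ∩ circle(D,9.00): a=5.4879, h=7.1332
  candidates: C₊=(7.6383,7.8725) cross=78.293; C₋=(5.5088,-6.2342) cross=-78.293
  mode + wants cross > 0 → take C=(7.6383,7.8725) (cross=78.293)
ex = (C−B)/|BC| = (0.7212,0.6927); ey = (-0.6927,0.7212)
P = B + 0.76·ex + -1.90·ey = (3.0114,0.7944)

3.01 0.79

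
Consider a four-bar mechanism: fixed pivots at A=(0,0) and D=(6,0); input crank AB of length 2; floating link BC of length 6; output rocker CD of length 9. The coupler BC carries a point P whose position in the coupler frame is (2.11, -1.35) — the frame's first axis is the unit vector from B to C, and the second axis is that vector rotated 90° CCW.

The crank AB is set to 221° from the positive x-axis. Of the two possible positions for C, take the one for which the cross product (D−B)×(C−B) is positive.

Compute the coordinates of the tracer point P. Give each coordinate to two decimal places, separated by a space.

-0.22 0.84

A=(0,0), D=(6.00,0)
B = A + 2.00·(cos221°, sin221°) = (-1.5094, -1.3121)
|BD| = 7.6232
circle(B,6.00) ∩ circle(D,9.00): a=0.8601, h=5.9380
  candidates: C₊=(-1.6842,4.6853) cross=45.267; C₋=(0.3599,-7.0135) cross=-45.267
  mode + wants cross > 0 → take C=(-1.6842,4.6853) (cross=45.267)
ex = (C−B)/|BC| = (-0.0291,0.9996); ey = (-0.9996,-0.0291)
P = B + 2.11·ex + -1.35·ey = (-0.2215,0.8363)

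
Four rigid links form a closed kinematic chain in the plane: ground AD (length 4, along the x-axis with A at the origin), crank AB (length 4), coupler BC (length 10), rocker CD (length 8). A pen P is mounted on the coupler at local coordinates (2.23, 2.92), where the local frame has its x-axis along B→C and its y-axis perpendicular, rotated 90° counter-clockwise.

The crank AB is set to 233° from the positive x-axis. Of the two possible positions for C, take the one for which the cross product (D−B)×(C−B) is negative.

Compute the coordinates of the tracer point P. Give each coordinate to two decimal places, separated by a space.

0.88 -1.55

A=(0,0), D=(4.00,0)
B = A + 4.00·(cos233°, sin233°) = (-2.4073, -3.1945)
|BD| = 7.1595
circle(B,10.00) ∩ circle(D,8.00): a=6.0939, h=7.9287
  candidates: C₊=(-0.4914,6.6202) cross=56.765; C₋=(6.5841,-7.5711) cross=-56.765
  mode - wants cross < 0 → take C=(6.5841,-7.5711) (cross=-56.765)
ex = (C−B)/|BC| = (0.8991,-0.4377); ey = (0.4377,0.8991)
P = B + 2.23·ex + 2.92·ey = (0.8758,-1.5450)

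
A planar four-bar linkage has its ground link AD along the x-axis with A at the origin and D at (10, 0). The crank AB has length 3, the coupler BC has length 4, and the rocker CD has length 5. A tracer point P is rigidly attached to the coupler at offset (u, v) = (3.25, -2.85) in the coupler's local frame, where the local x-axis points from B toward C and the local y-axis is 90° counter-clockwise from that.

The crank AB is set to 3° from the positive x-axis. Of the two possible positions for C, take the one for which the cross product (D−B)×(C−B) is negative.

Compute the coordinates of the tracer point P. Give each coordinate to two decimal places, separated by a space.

A=(0,0), D=(10.00,0)
B = A + 3.00·(cos3°, sin3°) = (2.9959, 0.1570)
|BD| = 7.0059
circle(B,4.00) ∩ circle(D,5.00): a=2.8606, h=2.7959
  candidates: C₊=(5.9184,2.8881) cross=19.587; C₋=(5.7931,-2.7023) cross=-19.587
  mode - wants cross < 0 → take C=(5.7931,-2.7023) (cross=-19.587)
ex = (C−B)/|BC| = (0.6993,-0.7148); ey = (0.7148,0.6993)
P = B + 3.25·ex + -2.85·ey = (3.2314,-4.1592)

3.23 -4.16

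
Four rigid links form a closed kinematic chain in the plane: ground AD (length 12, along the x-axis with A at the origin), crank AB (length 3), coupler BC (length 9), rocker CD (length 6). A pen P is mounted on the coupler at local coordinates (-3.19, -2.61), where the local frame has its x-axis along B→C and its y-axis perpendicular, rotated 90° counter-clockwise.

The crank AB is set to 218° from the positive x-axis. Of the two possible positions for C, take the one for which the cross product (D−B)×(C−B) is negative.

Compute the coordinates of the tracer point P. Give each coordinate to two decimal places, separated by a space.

-5.77 -4.17

A=(0,0), D=(12.00,0)
B = A + 3.00·(cos218°, sin218°) = (-2.3640, -1.8470)
|BD| = 14.4823
circle(B,9.00) ∩ circle(D,6.00): a=8.7948, h=1.9110
  candidates: C₊=(6.1152,1.1701) cross=27.676; C₋=(6.6026,-2.6208) cross=-27.676
  mode - wants cross < 0 → take C=(6.6026,-2.6208) (cross=-27.676)
ex = (C−B)/|BC| = (0.9963,-0.0860); ey = (0.0860,0.9963)
P = B + -3.19·ex + -2.61·ey = (-5.7666,-4.1731)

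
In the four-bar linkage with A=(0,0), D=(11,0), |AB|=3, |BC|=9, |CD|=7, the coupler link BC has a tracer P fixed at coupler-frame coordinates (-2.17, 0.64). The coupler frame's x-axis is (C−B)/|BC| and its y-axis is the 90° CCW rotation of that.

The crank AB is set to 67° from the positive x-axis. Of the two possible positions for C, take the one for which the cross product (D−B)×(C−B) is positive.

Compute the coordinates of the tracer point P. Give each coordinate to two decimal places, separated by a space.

A=(0,0), D=(11.00,0)
B = A + 3.00·(cos67°, sin67°) = (1.1722, 2.7615)
|BD| = 10.2084
circle(B,9.00) ∩ circle(D,7.00): a=6.6715, h=6.0407
  candidates: C₊=(9.2291,6.7723) cross=61.666; C₋=(5.9609,-4.8587) cross=-61.666
  mode + wants cross > 0 → take C=(9.2291,6.7723) (cross=61.666)
ex = (C−B)/|BC| = (0.8952,0.4456); ey = (-0.4456,0.8952)
P = B + -2.17·ex + 0.64·ey = (-1.0556,2.3674)

-1.06 2.37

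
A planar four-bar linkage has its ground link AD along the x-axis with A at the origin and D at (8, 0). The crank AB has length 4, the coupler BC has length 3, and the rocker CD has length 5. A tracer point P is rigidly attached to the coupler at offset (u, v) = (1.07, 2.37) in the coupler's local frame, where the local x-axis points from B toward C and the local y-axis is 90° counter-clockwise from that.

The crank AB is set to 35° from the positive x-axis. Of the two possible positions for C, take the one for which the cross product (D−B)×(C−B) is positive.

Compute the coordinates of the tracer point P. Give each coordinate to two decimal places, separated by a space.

2.46 4.76

A=(0,0), D=(8.00,0)
B = A + 4.00·(cos35°, sin35°) = (3.2766, 2.2943)
|BD| = 5.2511
circle(B,3.00) ∩ circle(D,5.00): a=1.1021, h=2.7902
  candidates: C₊=(5.4870,4.3226) cross=14.652; C₋=(3.0488,-0.6970) cross=-14.652
  mode + wants cross > 0 → take C=(5.4870,4.3226) (cross=14.652)
ex = (C−B)/|BC| = (0.7368,0.6761); ey = (-0.6761,0.7368)
P = B + 1.07·ex + 2.37·ey = (2.4626,4.7640)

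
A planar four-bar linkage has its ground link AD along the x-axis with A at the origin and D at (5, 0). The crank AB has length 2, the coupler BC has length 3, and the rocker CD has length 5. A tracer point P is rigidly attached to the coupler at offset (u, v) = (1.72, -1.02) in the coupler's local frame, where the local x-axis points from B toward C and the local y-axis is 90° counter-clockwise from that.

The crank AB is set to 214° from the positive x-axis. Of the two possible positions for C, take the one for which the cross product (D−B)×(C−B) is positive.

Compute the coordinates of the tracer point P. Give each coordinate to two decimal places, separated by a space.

A=(0,0), D=(5.00,0)
B = A + 2.00·(cos214°, sin214°) = (-1.6581, -1.1184)
|BD| = 6.7514
circle(B,3.00) ∩ circle(D,5.00): a=2.1907, h=2.0496
  candidates: C₊=(0.1629,1.2658) cross=13.837; C₋=(0.8419,-2.7767) cross=-13.837
  mode + wants cross > 0 → take C=(0.1629,1.2658) (cross=13.837)
ex = (C−B)/|BC| = (0.6070,0.7947); ey = (-0.7947,0.6070)
P = B + 1.72·ex + -1.02·ey = (0.1965,-0.3706)

0.20 -0.37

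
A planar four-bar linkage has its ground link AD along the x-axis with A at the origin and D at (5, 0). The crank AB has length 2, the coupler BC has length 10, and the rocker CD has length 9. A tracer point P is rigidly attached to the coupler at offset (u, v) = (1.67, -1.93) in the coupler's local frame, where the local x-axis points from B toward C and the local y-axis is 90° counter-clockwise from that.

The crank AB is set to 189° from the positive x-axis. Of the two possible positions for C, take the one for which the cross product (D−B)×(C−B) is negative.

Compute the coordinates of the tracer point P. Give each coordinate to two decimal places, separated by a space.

-2.74 -2.75

A=(0,0), D=(5.00,0)
B = A + 2.00·(cos189°, sin189°) = (-1.9754, -0.3129)
|BD| = 6.9824
circle(B,10.00) ∩ circle(D,9.00): a=4.8518, h=8.7442
  candidates: C₊=(2.4797,8.6399) cross=61.055; C₋=(3.2633,-8.8309) cross=-61.055
  mode - wants cross < 0 → take C=(3.2633,-8.8309) (cross=-61.055)
ex = (C−B)/|BC| = (0.5239,-0.8518); ey = (0.8518,0.5239)
P = B + 1.67·ex + -1.93·ey = (-2.7445,-2.7464)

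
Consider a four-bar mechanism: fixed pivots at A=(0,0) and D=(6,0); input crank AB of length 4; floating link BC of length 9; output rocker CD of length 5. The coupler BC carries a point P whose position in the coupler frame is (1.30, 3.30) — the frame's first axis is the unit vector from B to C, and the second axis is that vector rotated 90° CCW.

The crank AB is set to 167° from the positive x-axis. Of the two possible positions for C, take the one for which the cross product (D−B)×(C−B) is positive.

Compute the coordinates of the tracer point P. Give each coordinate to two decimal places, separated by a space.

A=(0,0), D=(6.00,0)
B = A + 4.00·(cos167°, sin167°) = (-3.8975, 0.8998)
|BD| = 9.9383
circle(B,9.00) ∩ circle(D,5.00): a=7.7865, h=4.5133
  candidates: C₊=(4.2657,4.6896) cross=44.855; C₋=(3.4484,-4.2999) cross=-44.855
  mode + wants cross > 0 → take C=(4.2657,4.6896) (cross=44.855)
ex = (C−B)/|BC| = (0.9070,0.4211); ey = (-0.4211,0.9070)
P = B + 1.30·ex + 3.30·ey = (-4.1079,4.4404)

-4.11 4.44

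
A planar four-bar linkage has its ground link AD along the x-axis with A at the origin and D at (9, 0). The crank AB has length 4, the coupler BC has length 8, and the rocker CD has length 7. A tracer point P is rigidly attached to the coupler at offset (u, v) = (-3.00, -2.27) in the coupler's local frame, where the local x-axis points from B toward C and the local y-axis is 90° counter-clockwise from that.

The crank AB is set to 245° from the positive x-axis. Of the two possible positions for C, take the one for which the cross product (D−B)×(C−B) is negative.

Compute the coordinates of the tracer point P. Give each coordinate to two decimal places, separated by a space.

A=(0,0), D=(9.00,0)
B = A + 4.00·(cos245°, sin245°) = (-1.6905, -3.6252)
|BD| = 11.2884
circle(B,8.00) ∩ circle(D,7.00): a=6.3086, h=4.9195
  candidates: C₊=(2.7041,3.0597) cross=55.533; C₋=(5.8638,-6.2582) cross=-55.533
  mode - wants cross < 0 → take C=(5.8638,-6.2582) (cross=-55.533)
ex = (C−B)/|BC| = (0.9443,-0.3291); ey = (0.3291,0.9443)
P = B + -3.00·ex + -2.27·ey = (-5.2704,-4.7814)

-5.27 -4.78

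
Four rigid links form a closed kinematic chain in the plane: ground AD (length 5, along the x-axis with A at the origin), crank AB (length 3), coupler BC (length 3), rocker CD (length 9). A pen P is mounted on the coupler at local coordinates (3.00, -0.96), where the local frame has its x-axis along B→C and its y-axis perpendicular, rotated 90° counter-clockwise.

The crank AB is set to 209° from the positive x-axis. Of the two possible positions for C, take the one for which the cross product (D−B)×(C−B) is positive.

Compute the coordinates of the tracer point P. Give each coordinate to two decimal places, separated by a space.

A=(0,0), D=(5.00,0)
B = A + 3.00·(cos209°, sin209°) = (-2.6239, -1.4544)
|BD| = 7.7614
circle(B,3.00) ∩ circle(D,9.00): a=-0.7577, h=2.9027
  candidates: C₊=(-3.9121,1.2549) cross=22.529; C₋=(-2.8242,-4.4477) cross=-22.529
  mode + wants cross > 0 → take C=(-3.9121,1.2549) (cross=22.529)
ex = (C−B)/|BC| = (-0.4294,0.9031); ey = (-0.9031,-0.4294)
P = B + 3.00·ex + -0.96·ey = (-3.0451,1.6671)

-3.05 1.67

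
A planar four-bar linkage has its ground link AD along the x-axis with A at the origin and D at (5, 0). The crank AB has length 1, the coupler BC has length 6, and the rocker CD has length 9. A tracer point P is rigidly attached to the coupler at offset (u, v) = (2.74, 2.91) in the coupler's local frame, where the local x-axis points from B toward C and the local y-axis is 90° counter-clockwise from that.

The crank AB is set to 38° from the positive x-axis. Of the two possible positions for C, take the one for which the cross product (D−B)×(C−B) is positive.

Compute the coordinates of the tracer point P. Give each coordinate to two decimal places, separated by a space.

A=(0,0), D=(5.00,0)
B = A + 1.00·(cos38°, sin38°) = (0.7880, 0.6157)
|BD| = 4.2567
circle(B,6.00) ∩ circle(D,9.00): a=-3.1574, h=5.1021
  candidates: C₊=(-1.5982,6.1207) cross=21.718; C₋=(-3.0741,-3.9761) cross=-21.718
  mode + wants cross > 0 → take C=(-1.5982,6.1207) (cross=21.718)
ex = (C−B)/|BC| = (-0.3977,0.9175); ey = (-0.9175,-0.3977)
P = B + 2.74·ex + 2.91·ey = (-2.9717,1.9723)

-2.97 1.97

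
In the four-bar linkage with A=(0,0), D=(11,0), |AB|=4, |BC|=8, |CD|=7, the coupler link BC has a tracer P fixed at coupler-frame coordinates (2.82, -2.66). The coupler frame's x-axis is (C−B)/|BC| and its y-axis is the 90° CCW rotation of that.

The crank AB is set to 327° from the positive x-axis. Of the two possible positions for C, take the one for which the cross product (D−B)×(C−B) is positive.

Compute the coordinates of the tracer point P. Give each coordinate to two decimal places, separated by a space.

6.88 -0.56

A=(0,0), D=(11.00,0)
B = A + 4.00·(cos327°, sin327°) = (3.3547, -2.1786)
|BD| = 7.9497
circle(B,8.00) ∩ circle(D,7.00): a=4.9183, h=6.3096
  candidates: C₊=(6.3556,5.2373) cross=50.159; C₋=(9.8138,-6.8988) cross=-50.159
  mode + wants cross > 0 → take C=(6.3556,5.2373) (cross=50.159)
ex = (C−B)/|BC| = (0.3751,0.9270); ey = (-0.9270,0.3751)
P = B + 2.82·ex + -2.66·ey = (6.8783,-0.5623)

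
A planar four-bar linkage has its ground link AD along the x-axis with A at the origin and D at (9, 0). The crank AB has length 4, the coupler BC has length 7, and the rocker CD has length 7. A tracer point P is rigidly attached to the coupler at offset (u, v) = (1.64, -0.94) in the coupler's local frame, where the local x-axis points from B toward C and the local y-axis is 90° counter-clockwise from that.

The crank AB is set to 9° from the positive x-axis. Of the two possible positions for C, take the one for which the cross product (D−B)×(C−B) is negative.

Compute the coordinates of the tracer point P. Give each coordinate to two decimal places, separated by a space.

3.44 -1.20

A=(0,0), D=(9.00,0)
B = A + 4.00·(cos9°, sin9°) = (3.9508, 0.6257)
|BD| = 5.0879
circle(B,7.00) ∩ circle(D,7.00): a=2.5439, h=6.5214
  candidates: C₊=(7.2774,6.7847) cross=33.180; C₋=(5.6733,-6.1590) cross=-33.180
  mode - wants cross < 0 → take C=(5.6733,-6.1590) (cross=-33.180)
ex = (C−B)/|BC| = (0.2461,-0.9692); ey = (0.9692,0.2461)
P = B + 1.64·ex + -0.94·ey = (3.4432,-1.1951)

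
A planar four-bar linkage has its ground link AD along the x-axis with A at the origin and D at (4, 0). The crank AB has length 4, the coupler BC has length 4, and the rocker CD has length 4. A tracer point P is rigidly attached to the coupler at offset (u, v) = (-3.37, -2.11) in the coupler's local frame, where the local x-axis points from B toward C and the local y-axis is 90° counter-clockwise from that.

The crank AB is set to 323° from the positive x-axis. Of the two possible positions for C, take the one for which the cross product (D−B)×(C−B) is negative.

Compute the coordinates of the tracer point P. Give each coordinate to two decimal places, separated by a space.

-0.18 -4.52

A=(0,0), D=(4.00,0)
B = A + 4.00·(cos323°, sin323°) = (3.1945, -2.4073)
|BD| = 2.5384
circle(B,4.00) ∩ circle(D,4.00): a=1.2692, h=3.7933
  candidates: C₊=(0.0000,0.0000) cross=9.629; C₋=(7.1945,-2.4073) cross=-9.629
  mode - wants cross < 0 → take C=(7.1945,-2.4073) (cross=-9.629)
ex = (C−B)/|BC| = (1.0000,0.0000); ey = (-0.0000,1.0000)
P = B + -3.37·ex + -2.11·ey = (-0.1755,-4.5173)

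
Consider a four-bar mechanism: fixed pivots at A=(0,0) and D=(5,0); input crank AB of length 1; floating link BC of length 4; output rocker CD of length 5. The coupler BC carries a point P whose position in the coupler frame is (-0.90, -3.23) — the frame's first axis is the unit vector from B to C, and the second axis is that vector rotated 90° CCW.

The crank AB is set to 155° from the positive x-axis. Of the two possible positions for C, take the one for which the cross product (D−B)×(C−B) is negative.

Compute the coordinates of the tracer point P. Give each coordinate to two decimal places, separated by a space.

-4.16 -0.37

A=(0,0), D=(5.00,0)
B = A + 1.00·(cos155°, sin155°) = (-0.9063, 0.4226)
|BD| = 5.9214
circle(B,4.00) ∩ circle(D,5.00): a=2.2007, h=3.3402
  candidates: C₊=(1.5272,3.5972) cross=19.778; C₋=(1.0504,-3.0661) cross=-19.778
  mode - wants cross < 0 → take C=(1.0504,-3.0661) (cross=-19.778)
ex = (C−B)/|BC| = (0.4892,-0.8722); ey = (0.8722,0.4892)
P = B + -0.90·ex + -3.23·ey = (-4.1637,-0.3725)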